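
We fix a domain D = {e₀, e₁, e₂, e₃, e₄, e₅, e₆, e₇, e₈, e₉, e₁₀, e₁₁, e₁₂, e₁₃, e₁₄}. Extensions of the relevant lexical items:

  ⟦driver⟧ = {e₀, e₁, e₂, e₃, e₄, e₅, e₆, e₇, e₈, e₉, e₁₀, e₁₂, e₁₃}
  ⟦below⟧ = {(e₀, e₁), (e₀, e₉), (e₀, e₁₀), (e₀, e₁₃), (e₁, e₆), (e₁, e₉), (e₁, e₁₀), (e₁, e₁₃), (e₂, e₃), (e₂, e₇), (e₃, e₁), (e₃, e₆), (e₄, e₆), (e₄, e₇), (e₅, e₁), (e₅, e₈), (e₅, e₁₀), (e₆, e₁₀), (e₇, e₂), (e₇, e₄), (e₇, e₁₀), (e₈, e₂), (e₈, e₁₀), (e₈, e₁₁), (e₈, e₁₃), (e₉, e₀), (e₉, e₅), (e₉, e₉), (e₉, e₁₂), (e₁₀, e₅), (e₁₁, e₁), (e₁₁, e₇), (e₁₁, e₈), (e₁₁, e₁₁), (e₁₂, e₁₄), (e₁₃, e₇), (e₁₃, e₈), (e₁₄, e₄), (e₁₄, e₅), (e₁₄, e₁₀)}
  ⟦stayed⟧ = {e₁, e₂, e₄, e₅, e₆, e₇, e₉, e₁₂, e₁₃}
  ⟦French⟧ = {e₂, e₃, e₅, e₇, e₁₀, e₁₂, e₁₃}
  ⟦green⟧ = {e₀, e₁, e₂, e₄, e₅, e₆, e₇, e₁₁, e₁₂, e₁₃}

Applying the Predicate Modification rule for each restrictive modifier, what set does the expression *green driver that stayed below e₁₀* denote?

{e₁, e₅, e₆, e₇}

⟦that stayed⟧ = ⟦stayed⟧ = {e₁, e₂, e₄, e₅, e₆, e₇, e₉, e₁₂, e₁₃}
⟦below e₁₀⟧ = {x : ⟨x, e₁₀⟩ ∈ ⟦below⟧} = {e₀, e₁, e₅, e₆, e₇, e₈, e₁₄}
⟦driver⟧ = {e₀, e₁, e₂, e₃, e₄, e₅, e₆, e₇, e₈, e₉, e₁₀, e₁₂, e₁₃}
… ∩ ⟦that stayed⟧ = {e₀, e₁, e₂, e₃, e₄, e₅, e₆, e₇, e₈, e₉, e₁₀, e₁₂, e₁₃} ∩ {e₁, e₂, e₄, e₅, e₆, e₇, e₉, e₁₂, e₁₃} = {e₁, e₂, e₄, e₅, e₆, e₇, e₉, e₁₂, e₁₃}
… ∩ ⟦below e₁₀⟧ = {e₁, e₂, e₄, e₅, e₆, e₇, e₉, e₁₂, e₁₃} ∩ {e₀, e₁, e₅, e₆, e₇, e₈, e₁₄} = {e₁, e₅, e₆, e₇}
… ∩ ⟦green⟧ = {e₁, e₅, e₆, e₇} ∩ {e₀, e₁, e₂, e₄, e₅, e₆, e₇, e₁₁, e₁₂, e₁₃} = {e₁, e₅, e₆, e₇}
So ⟦green driver that stayed below e₁₀⟧ = {e₁, e₅, e₆, e₇}.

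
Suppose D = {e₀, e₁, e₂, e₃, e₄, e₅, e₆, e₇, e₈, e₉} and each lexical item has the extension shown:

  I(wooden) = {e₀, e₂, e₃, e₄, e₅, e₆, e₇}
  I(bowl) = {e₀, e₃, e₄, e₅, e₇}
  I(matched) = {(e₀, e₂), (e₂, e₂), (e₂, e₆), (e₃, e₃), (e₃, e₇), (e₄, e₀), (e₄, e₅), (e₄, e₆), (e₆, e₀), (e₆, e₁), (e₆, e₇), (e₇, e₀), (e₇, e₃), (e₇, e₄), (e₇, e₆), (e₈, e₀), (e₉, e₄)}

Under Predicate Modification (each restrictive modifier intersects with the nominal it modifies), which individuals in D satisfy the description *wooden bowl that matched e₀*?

{e₄, e₇}

⟦that matched e₀⟧ = {x : ⟨x, e₀⟩ ∈ ⟦matched⟧} = {e₄, e₆, e₇, e₈}
⟦bowl⟧ = {e₀, e₃, e₄, e₅, e₇}
… ∩ ⟦that matched e₀⟧ = {e₀, e₃, e₄, e₅, e₇} ∩ {e₄, e₆, e₇, e₈} = {e₄, e₇}
… ∩ ⟦wooden⟧ = {e₄, e₇} ∩ {e₀, e₂, e₃, e₄, e₅, e₆, e₇} = {e₄, e₇}
So ⟦wooden bowl that matched e₀⟧ = {e₄, e₇}.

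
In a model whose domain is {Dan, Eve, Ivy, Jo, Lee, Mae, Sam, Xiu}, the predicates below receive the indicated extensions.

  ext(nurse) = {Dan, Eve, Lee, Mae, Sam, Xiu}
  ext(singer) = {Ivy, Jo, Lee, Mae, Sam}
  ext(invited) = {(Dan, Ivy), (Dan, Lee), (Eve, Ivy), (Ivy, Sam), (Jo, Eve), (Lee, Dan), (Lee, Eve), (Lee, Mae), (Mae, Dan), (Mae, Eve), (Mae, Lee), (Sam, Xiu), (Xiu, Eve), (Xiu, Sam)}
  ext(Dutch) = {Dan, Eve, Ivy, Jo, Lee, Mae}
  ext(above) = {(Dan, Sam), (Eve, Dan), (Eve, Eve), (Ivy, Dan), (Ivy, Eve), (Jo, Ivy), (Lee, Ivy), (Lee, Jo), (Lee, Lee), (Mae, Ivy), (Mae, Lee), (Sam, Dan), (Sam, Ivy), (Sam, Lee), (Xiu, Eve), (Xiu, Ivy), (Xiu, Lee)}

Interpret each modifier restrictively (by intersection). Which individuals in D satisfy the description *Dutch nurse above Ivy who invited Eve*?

{Lee, Mae}

⟦above Ivy⟧ = {x : ⟨x, Ivy⟩ ∈ ⟦above⟧} = {Jo, Lee, Mae, Sam, Xiu}
⟦who invited Eve⟧ = {x : ⟨x, Eve⟩ ∈ ⟦invited⟧} = {Jo, Lee, Mae, Xiu}
⟦nurse⟧ = {Dan, Eve, Lee, Mae, Sam, Xiu}
… ∩ ⟦above Ivy⟧ = {Dan, Eve, Lee, Mae, Sam, Xiu} ∩ {Jo, Lee, Mae, Sam, Xiu} = {Lee, Mae, Sam, Xiu}
… ∩ ⟦who invited Eve⟧ = {Lee, Mae, Sam, Xiu} ∩ {Jo, Lee, Mae, Xiu} = {Lee, Mae, Xiu}
… ∩ ⟦Dutch⟧ = {Lee, Mae, Xiu} ∩ {Dan, Eve, Ivy, Jo, Lee, Mae} = {Lee, Mae}
So ⟦Dutch nurse above Ivy who invited Eve⟧ = {Lee, Mae}.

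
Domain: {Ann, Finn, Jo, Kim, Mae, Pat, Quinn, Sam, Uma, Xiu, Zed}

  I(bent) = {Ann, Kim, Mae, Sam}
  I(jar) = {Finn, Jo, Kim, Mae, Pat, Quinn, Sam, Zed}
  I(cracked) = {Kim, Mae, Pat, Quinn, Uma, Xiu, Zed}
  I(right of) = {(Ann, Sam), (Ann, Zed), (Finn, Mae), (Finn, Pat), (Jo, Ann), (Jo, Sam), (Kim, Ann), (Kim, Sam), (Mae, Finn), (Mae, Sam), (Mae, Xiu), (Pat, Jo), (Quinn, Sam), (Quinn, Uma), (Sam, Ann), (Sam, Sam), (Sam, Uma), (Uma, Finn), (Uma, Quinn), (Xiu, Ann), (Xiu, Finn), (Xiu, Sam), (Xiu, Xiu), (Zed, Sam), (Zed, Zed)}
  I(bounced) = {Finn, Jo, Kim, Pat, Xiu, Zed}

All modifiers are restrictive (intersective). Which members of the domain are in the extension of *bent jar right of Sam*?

{Kim, Mae, Sam}

⟦right of Sam⟧ = {x : ⟨x, Sam⟩ ∈ ⟦right of⟧} = {Ann, Jo, Kim, Mae, Quinn, Sam, Xiu, Zed}
⟦jar⟧ = {Finn, Jo, Kim, Mae, Pat, Quinn, Sam, Zed}
… ∩ ⟦right of Sam⟧ = {Finn, Jo, Kim, Mae, Pat, Quinn, Sam, Zed} ∩ {Ann, Jo, Kim, Mae, Quinn, Sam, Xiu, Zed} = {Jo, Kim, Mae, Quinn, Sam, Zed}
… ∩ ⟦bent⟧ = {Jo, Kim, Mae, Quinn, Sam, Zed} ∩ {Ann, Kim, Mae, Sam} = {Kim, Mae, Sam}
So ⟦bent jar right of Sam⟧ = {Kim, Mae, Sam}.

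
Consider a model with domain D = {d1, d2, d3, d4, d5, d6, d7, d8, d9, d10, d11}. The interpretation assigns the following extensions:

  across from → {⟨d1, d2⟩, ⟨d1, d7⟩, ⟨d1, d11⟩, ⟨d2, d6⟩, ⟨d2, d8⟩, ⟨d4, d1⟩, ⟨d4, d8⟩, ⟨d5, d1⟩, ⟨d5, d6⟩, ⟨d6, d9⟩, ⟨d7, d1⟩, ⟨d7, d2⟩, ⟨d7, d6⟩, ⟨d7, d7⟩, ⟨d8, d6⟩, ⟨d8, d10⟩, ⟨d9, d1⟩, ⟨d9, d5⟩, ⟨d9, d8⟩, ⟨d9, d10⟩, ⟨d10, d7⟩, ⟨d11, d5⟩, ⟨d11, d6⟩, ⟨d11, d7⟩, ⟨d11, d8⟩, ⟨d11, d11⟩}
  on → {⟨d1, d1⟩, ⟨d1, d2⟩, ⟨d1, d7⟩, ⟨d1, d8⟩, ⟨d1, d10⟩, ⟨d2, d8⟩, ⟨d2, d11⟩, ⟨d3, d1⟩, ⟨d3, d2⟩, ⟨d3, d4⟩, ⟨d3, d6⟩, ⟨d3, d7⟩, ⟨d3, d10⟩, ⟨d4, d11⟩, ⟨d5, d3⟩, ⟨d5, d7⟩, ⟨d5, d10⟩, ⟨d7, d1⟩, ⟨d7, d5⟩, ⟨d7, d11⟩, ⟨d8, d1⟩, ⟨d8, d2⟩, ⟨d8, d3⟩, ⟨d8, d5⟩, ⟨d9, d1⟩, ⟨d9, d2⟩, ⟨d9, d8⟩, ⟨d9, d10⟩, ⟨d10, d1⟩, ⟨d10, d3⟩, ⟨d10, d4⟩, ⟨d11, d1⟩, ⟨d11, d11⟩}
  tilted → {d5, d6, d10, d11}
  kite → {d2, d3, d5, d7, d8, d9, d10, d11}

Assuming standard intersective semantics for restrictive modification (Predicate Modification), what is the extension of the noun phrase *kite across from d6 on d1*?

⟦across from d6⟧ = {x : ⟨x, d6⟩ ∈ ⟦across from⟧} = {d2, d5, d7, d8, d11}
⟦on d1⟧ = {x : ⟨x, d1⟩ ∈ ⟦on⟧} = {d1, d3, d7, d8, d9, d10, d11}
⟦kite⟧ = {d2, d3, d5, d7, d8, d9, d10, d11}
… ∩ ⟦across from d6⟧ = {d2, d3, d5, d7, d8, d9, d10, d11} ∩ {d2, d5, d7, d8, d11} = {d2, d5, d7, d8, d11}
… ∩ ⟦on d1⟧ = {d2, d5, d7, d8, d11} ∩ {d1, d3, d7, d8, d9, d10, d11} = {d7, d8, d11}
So ⟦kite across from d6 on d1⟧ = {d7, d8, d11}.

{d7, d8, d11}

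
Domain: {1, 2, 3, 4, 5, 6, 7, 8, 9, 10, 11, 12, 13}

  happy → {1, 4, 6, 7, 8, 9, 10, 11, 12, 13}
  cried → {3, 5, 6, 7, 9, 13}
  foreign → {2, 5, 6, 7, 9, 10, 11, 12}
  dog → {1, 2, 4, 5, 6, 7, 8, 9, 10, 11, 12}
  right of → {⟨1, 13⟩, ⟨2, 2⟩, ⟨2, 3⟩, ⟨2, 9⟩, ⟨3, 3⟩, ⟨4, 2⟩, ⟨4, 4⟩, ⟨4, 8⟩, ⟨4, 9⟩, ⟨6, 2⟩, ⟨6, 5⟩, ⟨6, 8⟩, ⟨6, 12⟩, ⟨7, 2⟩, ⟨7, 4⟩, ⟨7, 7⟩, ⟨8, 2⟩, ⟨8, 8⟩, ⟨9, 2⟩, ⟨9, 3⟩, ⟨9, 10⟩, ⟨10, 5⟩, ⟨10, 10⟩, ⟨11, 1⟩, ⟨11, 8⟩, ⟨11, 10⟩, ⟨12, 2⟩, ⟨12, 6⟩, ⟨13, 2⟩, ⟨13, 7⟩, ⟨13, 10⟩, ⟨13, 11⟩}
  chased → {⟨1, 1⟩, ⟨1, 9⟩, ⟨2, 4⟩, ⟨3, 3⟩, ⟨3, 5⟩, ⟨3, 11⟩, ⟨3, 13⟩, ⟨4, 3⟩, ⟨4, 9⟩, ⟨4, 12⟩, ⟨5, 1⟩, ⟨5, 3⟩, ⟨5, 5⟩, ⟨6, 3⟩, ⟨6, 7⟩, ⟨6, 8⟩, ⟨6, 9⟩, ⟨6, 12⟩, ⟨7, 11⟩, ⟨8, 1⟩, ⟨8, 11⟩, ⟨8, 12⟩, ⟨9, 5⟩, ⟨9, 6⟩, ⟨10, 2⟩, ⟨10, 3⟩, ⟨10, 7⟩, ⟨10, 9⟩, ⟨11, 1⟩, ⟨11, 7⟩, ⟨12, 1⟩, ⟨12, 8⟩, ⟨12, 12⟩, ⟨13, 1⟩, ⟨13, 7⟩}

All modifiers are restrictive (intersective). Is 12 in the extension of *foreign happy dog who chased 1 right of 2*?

yes

⟦who chased 1⟧ = {x : ⟨x, 1⟩ ∈ ⟦chased⟧} = {1, 5, 8, 11, 12, 13}
⟦right of 2⟧ = {x : ⟨x, 2⟩ ∈ ⟦right of⟧} = {2, 4, 6, 7, 8, 9, 12, 13}
⟦dog⟧ = {1, 2, 4, 5, 6, 7, 8, 9, 10, 11, 12}
… ∩ ⟦who chased 1⟧ = {1, 2, 4, 5, 6, 7, 8, 9, 10, 11, 12} ∩ {1, 5, 8, 11, 12, 13} = {1, 5, 8, 11, 12}
… ∩ ⟦right of 2⟧ = {1, 5, 8, 11, 12} ∩ {2, 4, 6, 7, 8, 9, 12, 13} = {8, 12}
… ∩ ⟦foreign⟧ = {8, 12} ∩ {2, 5, 6, 7, 9, 10, 11, 12} = {12}
… ∩ ⟦happy⟧ = {12} ∩ {1, 4, 6, 7, 8, 9, 10, 11, 12, 13} = {12}
⟦foreign happy dog who chased 1 right of 2⟧ = {12}; 12 ∈ this set.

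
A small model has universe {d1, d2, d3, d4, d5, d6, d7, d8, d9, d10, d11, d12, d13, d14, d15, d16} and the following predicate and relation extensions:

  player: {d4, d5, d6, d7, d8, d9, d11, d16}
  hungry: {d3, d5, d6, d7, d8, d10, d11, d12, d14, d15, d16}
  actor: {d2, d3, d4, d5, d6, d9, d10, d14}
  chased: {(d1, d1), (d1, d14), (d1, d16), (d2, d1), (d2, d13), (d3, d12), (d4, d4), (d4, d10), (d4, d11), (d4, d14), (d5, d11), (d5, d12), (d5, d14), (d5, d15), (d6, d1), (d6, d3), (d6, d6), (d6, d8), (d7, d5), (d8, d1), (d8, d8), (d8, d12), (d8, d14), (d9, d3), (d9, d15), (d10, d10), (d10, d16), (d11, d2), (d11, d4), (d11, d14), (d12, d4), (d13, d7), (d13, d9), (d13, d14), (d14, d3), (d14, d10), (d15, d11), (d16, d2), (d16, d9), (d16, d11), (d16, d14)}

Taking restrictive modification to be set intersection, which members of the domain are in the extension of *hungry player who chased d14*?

{d5, d8, d11, d16}

⟦who chased d14⟧ = {x : ⟨x, d14⟩ ∈ ⟦chased⟧} = {d1, d4, d5, d8, d11, d13, d16}
⟦player⟧ = {d4, d5, d6, d7, d8, d9, d11, d16}
… ∩ ⟦who chased d14⟧ = {d4, d5, d6, d7, d8, d9, d11, d16} ∩ {d1, d4, d5, d8, d11, d13, d16} = {d4, d5, d8, d11, d16}
… ∩ ⟦hungry⟧ = {d4, d5, d8, d11, d16} ∩ {d3, d5, d6, d7, d8, d10, d11, d12, d14, d15, d16} = {d5, d8, d11, d16}
So ⟦hungry player who chased d14⟧ = {d5, d8, d11, d16}.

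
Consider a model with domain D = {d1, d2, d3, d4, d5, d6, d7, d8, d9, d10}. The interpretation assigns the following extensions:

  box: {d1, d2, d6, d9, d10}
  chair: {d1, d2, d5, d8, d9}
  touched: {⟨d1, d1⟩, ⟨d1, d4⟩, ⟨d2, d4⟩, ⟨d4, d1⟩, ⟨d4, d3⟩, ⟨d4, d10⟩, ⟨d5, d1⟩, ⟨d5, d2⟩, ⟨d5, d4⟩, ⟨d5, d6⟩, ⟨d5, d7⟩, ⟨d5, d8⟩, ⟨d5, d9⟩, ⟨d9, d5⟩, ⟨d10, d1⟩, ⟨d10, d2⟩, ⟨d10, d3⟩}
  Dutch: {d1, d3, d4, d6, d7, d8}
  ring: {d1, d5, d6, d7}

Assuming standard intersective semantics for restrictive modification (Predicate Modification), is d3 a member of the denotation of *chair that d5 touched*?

no

⟦that d5 touched⟧ = {x : ⟨d5, x⟩ ∈ ⟦touched⟧} = {d1, d2, d4, d6, d7, d8, d9}
⟦chair⟧ = {d1, d2, d5, d8, d9}
… ∩ ⟦that d5 touched⟧ = {d1, d2, d5, d8, d9} ∩ {d1, d2, d4, d6, d7, d8, d9} = {d1, d2, d8, d9}
⟦chair that d5 touched⟧ = {d1, d2, d8, d9}; d3 ∉ this set.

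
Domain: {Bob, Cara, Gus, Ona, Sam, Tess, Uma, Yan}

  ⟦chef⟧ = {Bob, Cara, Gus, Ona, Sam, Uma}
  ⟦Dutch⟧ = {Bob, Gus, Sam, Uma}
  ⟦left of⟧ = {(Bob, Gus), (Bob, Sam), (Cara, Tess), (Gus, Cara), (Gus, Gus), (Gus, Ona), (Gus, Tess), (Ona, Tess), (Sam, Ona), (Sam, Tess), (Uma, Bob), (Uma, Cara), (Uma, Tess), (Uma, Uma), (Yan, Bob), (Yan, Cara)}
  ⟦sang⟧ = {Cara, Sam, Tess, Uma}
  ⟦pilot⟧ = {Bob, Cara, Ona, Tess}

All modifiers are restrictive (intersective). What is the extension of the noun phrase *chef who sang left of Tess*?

⟦who sang⟧ = ⟦sang⟧ = {Cara, Sam, Tess, Uma}
⟦left of Tess⟧ = {x : ⟨x, Tess⟩ ∈ ⟦left of⟧} = {Cara, Gus, Ona, Sam, Uma}
⟦chef⟧ = {Bob, Cara, Gus, Ona, Sam, Uma}
… ∩ ⟦who sang⟧ = {Bob, Cara, Gus, Ona, Sam, Uma} ∩ {Cara, Sam, Tess, Uma} = {Cara, Sam, Uma}
… ∩ ⟦left of Tess⟧ = {Cara, Sam, Uma} ∩ {Cara, Gus, Ona, Sam, Uma} = {Cara, Sam, Uma}
So ⟦chef who sang left of Tess⟧ = {Cara, Sam, Uma}.

{Cara, Sam, Uma}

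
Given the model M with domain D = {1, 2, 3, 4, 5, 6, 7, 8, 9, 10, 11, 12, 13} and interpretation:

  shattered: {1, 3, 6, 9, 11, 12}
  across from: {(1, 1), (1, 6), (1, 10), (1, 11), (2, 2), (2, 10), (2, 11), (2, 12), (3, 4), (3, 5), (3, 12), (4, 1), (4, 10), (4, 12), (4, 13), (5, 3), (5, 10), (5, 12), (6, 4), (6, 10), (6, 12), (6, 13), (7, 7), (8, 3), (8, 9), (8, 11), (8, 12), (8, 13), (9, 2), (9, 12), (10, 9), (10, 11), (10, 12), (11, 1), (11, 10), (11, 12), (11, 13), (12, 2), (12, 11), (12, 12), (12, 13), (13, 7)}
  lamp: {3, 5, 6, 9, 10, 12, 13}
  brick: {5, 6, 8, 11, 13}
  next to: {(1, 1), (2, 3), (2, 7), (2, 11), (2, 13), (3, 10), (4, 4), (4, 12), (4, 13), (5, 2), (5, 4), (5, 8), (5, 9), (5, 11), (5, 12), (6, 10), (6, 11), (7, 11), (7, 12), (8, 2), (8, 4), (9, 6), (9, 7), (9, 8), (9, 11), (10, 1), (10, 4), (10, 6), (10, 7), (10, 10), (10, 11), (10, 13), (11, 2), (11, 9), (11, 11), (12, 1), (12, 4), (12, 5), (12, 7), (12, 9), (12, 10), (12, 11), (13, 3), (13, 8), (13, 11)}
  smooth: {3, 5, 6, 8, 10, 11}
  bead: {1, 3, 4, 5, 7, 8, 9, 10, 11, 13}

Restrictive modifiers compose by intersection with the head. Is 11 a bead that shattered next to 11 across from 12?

⟦that shattered⟧ = ⟦shattered⟧ = {1, 3, 6, 9, 11, 12}
⟦next to 11⟧ = {x : ⟨x, 11⟩ ∈ ⟦next to⟧} = {2, 5, 6, 7, 9, 10, 11, 12, 13}
⟦across from 12⟧ = {x : ⟨x, 12⟩ ∈ ⟦across from⟧} = {2, 3, 4, 5, 6, 8, 9, 10, 11, 12}
⟦bead⟧ = {1, 3, 4, 5, 7, 8, 9, 10, 11, 13}
… ∩ ⟦that shattered⟧ = {1, 3, 4, 5, 7, 8, 9, 10, 11, 13} ∩ {1, 3, 6, 9, 11, 12} = {1, 3, 9, 11}
… ∩ ⟦next to 11⟧ = {1, 3, 9, 11} ∩ {2, 5, 6, 7, 9, 10, 11, 12, 13} = {9, 11}
… ∩ ⟦across from 12⟧ = {9, 11} ∩ {2, 3, 4, 5, 6, 8, 9, 10, 11, 12} = {9, 11}
⟦bead that shattered next to 11 across from 12⟧ = {9, 11}; 11 ∈ this set.

yes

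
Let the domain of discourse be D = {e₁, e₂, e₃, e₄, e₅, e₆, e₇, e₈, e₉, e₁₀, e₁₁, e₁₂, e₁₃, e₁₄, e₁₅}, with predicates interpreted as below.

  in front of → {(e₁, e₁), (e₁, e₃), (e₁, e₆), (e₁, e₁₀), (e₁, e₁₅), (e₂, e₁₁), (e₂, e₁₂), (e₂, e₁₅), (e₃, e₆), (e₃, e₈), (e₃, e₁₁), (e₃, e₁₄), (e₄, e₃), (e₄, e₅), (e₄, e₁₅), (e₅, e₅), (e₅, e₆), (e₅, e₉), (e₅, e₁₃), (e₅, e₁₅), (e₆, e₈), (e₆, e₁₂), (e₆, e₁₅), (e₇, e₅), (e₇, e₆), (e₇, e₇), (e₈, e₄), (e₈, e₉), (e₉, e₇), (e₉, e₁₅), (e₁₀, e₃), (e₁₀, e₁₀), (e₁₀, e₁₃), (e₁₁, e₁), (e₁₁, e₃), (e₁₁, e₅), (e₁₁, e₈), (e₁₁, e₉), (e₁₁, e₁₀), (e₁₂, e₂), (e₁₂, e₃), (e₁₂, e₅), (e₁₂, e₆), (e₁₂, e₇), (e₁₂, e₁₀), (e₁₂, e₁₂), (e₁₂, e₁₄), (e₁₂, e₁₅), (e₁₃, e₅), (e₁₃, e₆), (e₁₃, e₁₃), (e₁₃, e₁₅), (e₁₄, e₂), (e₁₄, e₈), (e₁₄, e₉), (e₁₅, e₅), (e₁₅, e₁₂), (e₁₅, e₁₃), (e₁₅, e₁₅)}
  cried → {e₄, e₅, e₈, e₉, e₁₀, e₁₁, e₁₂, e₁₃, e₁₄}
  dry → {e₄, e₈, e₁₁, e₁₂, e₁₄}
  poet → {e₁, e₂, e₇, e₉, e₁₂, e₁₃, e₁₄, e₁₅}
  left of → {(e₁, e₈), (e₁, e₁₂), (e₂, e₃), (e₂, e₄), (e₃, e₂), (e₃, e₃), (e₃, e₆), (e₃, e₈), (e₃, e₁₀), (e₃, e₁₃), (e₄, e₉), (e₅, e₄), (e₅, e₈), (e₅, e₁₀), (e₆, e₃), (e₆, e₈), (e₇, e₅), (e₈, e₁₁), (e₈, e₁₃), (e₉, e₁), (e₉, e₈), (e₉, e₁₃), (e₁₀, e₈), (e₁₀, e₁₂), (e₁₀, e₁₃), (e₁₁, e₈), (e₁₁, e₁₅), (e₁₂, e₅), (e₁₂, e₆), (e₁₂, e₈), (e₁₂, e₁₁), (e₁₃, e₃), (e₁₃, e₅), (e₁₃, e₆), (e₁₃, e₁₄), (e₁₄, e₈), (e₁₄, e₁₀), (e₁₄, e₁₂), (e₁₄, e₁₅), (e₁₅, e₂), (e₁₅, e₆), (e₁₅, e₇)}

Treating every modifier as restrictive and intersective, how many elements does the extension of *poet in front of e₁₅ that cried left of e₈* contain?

⟦in front of e₁₅⟧ = {x : ⟨x, e₁₅⟩ ∈ ⟦in front of⟧} = {e₁, e₂, e₄, e₅, e₆, e₉, e₁₂, e₁₃, e₁₅}
⟦that cried⟧ = ⟦cried⟧ = {e₄, e₅, e₈, e₉, e₁₀, e₁₁, e₁₂, e₁₃, e₁₄}
⟦left of e₈⟧ = {x : ⟨x, e₈⟩ ∈ ⟦left of⟧} = {e₁, e₃, e₅, e₆, e₉, e₁₀, e₁₁, e₁₂, e₁₄}
⟦poet⟧ = {e₁, e₂, e₇, e₉, e₁₂, e₁₃, e₁₄, e₁₅}
… ∩ ⟦in front of e₁₅⟧ = {e₁, e₂, e₇, e₉, e₁₂, e₁₃, e₁₄, e₁₅} ∩ {e₁, e₂, e₄, e₅, e₆, e₉, e₁₂, e₁₃, e₁₅} = {e₁, e₂, e₉, e₁₂, e₁₃, e₁₅}
… ∩ ⟦that cried⟧ = {e₁, e₂, e₉, e₁₂, e₁₃, e₁₅} ∩ {e₄, e₅, e₈, e₉, e₁₀, e₁₁, e₁₂, e₁₃, e₁₄} = {e₉, e₁₂, e₁₃}
… ∩ ⟦left of e₈⟧ = {e₉, e₁₂, e₁₃} ∩ {e₁, e₃, e₅, e₆, e₉, e₁₀, e₁₁, e₁₂, e₁₄} = {e₉, e₁₂}
⟦poet in front of e₁₅ that cried left of e₈⟧ = {e₉, e₁₂}, so the cardinality is 2.

2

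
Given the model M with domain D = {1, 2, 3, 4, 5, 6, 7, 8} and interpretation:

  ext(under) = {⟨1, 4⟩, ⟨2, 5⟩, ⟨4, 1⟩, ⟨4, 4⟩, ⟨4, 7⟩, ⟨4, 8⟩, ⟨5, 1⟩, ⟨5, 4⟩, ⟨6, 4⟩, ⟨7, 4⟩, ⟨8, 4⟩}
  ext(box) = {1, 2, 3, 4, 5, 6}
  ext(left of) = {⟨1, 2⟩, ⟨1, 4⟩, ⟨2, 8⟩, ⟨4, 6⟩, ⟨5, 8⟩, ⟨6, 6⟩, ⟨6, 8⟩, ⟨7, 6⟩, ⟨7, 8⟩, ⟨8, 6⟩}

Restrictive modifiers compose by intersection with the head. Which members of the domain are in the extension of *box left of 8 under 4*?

⟦left of 8⟧ = {x : ⟨x, 8⟩ ∈ ⟦left of⟧} = {2, 5, 6, 7}
⟦under 4⟧ = {x : ⟨x, 4⟩ ∈ ⟦under⟧} = {1, 4, 5, 6, 7, 8}
⟦box⟧ = {1, 2, 3, 4, 5, 6}
… ∩ ⟦left of 8⟧ = {1, 2, 3, 4, 5, 6} ∩ {2, 5, 6, 7} = {2, 5, 6}
… ∩ ⟦under 4⟧ = {2, 5, 6} ∩ {1, 4, 5, 6, 7, 8} = {5, 6}
So ⟦box left of 8 under 4⟧ = {5, 6}.

{5, 6}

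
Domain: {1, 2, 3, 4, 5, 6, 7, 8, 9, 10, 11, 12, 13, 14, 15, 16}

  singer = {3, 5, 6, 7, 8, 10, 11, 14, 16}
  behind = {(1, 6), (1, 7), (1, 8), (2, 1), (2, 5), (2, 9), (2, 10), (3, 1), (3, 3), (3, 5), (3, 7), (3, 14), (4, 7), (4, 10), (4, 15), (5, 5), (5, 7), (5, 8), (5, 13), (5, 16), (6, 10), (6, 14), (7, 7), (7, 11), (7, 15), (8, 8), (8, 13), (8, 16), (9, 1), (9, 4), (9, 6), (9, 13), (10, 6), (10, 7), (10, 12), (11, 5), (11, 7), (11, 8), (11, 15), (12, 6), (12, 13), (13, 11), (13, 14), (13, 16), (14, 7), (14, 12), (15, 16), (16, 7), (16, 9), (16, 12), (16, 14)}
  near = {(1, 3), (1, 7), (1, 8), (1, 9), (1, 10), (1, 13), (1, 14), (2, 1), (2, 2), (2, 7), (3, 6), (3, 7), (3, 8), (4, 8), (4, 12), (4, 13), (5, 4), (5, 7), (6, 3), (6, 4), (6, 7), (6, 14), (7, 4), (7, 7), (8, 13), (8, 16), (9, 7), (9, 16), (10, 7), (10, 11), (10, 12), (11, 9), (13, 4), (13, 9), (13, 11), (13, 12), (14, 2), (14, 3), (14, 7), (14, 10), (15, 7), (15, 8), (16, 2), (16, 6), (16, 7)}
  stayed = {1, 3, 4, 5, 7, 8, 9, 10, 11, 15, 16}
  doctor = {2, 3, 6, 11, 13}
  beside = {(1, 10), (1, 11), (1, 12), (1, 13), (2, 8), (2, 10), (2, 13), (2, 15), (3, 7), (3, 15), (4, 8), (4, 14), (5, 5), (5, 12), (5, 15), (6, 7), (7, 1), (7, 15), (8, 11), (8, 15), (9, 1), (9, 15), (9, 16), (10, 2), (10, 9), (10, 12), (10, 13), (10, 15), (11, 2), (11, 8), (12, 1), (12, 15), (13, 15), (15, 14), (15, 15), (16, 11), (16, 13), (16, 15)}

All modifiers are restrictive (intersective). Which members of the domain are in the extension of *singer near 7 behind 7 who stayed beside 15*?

⟦near 7⟧ = {x : ⟨x, 7⟩ ∈ ⟦near⟧} = {1, 2, 3, 5, 6, 7, 9, 10, 14, 15, 16}
⟦behind 7⟧ = {x : ⟨x, 7⟩ ∈ ⟦behind⟧} = {1, 3, 4, 5, 7, 10, 11, 14, 16}
⟦who stayed⟧ = ⟦stayed⟧ = {1, 3, 4, 5, 7, 8, 9, 10, 11, 15, 16}
⟦beside 15⟧ = {x : ⟨x, 15⟩ ∈ ⟦beside⟧} = {2, 3, 5, 7, 8, 9, 10, 12, 13, 15, 16}
⟦singer⟧ = {3, 5, 6, 7, 8, 10, 11, 14, 16}
… ∩ ⟦near 7⟧ = {3, 5, 6, 7, 8, 10, 11, 14, 16} ∩ {1, 2, 3, 5, 6, 7, 9, 10, 14, 15, 16} = {3, 5, 6, 7, 10, 14, 16}
… ∩ ⟦behind 7⟧ = {3, 5, 6, 7, 10, 14, 16} ∩ {1, 3, 4, 5, 7, 10, 11, 14, 16} = {3, 5, 7, 10, 14, 16}
… ∩ ⟦who stayed⟧ = {3, 5, 7, 10, 14, 16} ∩ {1, 3, 4, 5, 7, 8, 9, 10, 11, 15, 16} = {3, 5, 7, 10, 16}
… ∩ ⟦beside 15⟧ = {3, 5, 7, 10, 16} ∩ {2, 3, 5, 7, 8, 9, 10, 12, 13, 15, 16} = {3, 5, 7, 10, 16}
So ⟦singer near 7 behind 7 who stayed beside 15⟧ = {3, 5, 7, 10, 16}.

{3, 5, 7, 10, 16}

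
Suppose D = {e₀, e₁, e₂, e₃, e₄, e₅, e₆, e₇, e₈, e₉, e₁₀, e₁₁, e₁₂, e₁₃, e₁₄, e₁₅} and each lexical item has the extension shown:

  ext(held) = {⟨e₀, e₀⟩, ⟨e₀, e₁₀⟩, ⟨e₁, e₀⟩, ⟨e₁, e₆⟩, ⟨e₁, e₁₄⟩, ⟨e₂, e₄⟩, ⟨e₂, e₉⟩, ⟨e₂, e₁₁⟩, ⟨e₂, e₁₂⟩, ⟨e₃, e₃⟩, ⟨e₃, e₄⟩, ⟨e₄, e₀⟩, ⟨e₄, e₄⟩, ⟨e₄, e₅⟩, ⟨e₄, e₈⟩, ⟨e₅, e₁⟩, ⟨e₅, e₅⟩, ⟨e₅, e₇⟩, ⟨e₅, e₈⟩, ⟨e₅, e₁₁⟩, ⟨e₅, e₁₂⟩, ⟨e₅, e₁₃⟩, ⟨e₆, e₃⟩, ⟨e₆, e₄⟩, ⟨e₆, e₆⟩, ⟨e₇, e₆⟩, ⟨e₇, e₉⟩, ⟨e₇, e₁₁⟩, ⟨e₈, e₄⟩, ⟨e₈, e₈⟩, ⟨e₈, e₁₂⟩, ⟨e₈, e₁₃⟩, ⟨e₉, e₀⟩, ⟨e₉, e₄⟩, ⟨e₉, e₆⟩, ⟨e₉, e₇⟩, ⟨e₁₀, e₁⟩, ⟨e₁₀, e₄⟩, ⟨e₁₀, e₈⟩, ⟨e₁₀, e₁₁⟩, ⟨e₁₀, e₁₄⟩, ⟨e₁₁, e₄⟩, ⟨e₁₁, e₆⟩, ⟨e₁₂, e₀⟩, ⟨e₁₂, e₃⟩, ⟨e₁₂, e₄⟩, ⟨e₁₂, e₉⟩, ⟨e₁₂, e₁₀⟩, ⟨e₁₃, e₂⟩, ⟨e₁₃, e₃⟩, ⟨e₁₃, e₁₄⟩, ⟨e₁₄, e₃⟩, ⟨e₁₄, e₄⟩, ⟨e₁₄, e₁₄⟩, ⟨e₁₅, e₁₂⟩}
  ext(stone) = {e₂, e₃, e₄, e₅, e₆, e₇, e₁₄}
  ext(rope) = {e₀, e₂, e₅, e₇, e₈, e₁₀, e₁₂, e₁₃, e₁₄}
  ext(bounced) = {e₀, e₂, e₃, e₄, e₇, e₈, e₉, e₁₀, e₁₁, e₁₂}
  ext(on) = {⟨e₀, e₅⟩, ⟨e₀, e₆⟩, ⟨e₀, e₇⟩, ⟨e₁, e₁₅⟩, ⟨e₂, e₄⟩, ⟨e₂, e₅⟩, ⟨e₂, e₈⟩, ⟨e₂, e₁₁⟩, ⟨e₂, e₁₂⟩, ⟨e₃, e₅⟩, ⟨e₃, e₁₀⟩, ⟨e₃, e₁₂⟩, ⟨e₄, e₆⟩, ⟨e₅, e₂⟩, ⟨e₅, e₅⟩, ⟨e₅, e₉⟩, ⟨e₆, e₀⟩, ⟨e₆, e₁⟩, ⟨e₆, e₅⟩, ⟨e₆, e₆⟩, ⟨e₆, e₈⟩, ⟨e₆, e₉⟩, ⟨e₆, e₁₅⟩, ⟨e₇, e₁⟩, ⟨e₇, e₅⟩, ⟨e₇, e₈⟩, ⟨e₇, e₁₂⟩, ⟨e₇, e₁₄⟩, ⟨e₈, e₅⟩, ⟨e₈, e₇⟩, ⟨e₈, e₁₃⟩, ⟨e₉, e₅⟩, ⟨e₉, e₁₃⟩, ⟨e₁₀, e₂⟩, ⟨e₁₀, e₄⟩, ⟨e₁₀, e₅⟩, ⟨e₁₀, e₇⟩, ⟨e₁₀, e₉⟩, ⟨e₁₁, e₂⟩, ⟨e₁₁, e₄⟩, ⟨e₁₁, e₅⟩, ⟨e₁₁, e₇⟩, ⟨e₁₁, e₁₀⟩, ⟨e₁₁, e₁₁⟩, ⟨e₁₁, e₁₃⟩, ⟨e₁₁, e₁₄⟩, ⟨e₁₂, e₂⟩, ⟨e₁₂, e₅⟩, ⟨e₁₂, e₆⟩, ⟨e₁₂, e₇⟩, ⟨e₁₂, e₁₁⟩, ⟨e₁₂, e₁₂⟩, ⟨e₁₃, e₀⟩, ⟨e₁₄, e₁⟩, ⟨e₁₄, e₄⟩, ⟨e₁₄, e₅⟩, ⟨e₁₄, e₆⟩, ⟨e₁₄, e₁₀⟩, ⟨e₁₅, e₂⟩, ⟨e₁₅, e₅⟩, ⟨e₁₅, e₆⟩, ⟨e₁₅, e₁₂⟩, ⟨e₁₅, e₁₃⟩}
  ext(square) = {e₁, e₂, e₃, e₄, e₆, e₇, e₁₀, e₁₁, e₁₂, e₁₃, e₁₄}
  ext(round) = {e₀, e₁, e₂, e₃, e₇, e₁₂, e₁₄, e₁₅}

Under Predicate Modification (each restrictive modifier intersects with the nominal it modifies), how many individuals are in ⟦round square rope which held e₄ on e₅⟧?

3

⟦which held e₄⟧ = {x : ⟨x, e₄⟩ ∈ ⟦held⟧} = {e₂, e₃, e₄, e₆, e₈, e₉, e₁₀, e₁₁, e₁₂, e₁₄}
⟦on e₅⟧ = {x : ⟨x, e₅⟩ ∈ ⟦on⟧} = {e₀, e₂, e₃, e₅, e₆, e₇, e₈, e₉, e₁₀, e₁₁, e₁₂, e₁₄, e₁₅}
⟦rope⟧ = {e₀, e₂, e₅, e₇, e₈, e₁₀, e₁₂, e₁₃, e₁₄}
… ∩ ⟦which held e₄⟧ = {e₀, e₂, e₅, e₇, e₈, e₁₀, e₁₂, e₁₃, e₁₄} ∩ {e₂, e₃, e₄, e₆, e₈, e₉, e₁₀, e₁₁, e₁₂, e₁₄} = {e₂, e₈, e₁₀, e₁₂, e₁₄}
… ∩ ⟦on e₅⟧ = {e₂, e₈, e₁₀, e₁₂, e₁₄} ∩ {e₀, e₂, e₃, e₅, e₆, e₇, e₈, e₉, e₁₀, e₁₁, e₁₂, e₁₄, e₁₅} = {e₂, e₈, e₁₀, e₁₂, e₁₄}
… ∩ ⟦round⟧ = {e₂, e₈, e₁₀, e₁₂, e₁₄} ∩ {e₀, e₁, e₂, e₃, e₇, e₁₂, e₁₄, e₁₅} = {e₂, e₁₂, e₁₄}
… ∩ ⟦square⟧ = {e₂, e₁₂, e₁₄} ∩ {e₁, e₂, e₃, e₄, e₆, e₇, e₁₀, e₁₁, e₁₂, e₁₃, e₁₄} = {e₂, e₁₂, e₁₄}
⟦round square rope which held e₄ on e₅⟧ = {e₂, e₁₂, e₁₄}, so the cardinality is 3.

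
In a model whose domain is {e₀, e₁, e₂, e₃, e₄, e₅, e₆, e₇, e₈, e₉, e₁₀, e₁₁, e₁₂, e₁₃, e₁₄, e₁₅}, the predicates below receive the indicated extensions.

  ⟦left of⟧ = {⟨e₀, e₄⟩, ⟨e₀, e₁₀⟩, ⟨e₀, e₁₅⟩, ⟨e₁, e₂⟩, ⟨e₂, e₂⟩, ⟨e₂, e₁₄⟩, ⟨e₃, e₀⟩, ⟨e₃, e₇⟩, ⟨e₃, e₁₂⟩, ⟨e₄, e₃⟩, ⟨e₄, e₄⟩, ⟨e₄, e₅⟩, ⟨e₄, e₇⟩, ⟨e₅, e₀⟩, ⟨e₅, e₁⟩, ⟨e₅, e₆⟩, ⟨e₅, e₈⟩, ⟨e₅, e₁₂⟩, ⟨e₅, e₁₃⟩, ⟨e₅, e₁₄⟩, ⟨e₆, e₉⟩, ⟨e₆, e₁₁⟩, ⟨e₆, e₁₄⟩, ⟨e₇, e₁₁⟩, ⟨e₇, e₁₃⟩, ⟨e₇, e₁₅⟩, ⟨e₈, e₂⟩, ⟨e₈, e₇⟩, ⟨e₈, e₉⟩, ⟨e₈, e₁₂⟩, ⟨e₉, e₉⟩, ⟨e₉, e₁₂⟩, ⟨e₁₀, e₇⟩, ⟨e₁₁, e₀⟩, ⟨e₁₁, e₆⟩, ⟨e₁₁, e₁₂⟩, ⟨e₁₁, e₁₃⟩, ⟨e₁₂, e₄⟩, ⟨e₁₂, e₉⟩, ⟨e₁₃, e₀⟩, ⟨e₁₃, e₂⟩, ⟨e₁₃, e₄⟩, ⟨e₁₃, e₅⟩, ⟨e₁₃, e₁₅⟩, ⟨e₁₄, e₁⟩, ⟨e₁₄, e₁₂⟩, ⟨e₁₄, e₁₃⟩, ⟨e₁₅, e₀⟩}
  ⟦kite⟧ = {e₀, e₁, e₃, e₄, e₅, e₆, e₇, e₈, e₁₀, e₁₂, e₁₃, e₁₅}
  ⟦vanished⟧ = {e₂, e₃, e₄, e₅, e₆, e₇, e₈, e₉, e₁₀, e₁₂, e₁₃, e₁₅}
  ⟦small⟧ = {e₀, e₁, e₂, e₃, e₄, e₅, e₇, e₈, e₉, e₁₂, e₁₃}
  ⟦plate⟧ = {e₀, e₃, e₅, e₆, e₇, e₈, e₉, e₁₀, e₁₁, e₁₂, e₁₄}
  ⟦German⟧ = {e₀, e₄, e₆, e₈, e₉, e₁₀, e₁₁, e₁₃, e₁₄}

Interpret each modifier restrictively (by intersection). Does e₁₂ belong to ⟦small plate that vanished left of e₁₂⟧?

no

⟦that vanished⟧ = ⟦vanished⟧ = {e₂, e₃, e₄, e₅, e₆, e₇, e₈, e₉, e₁₀, e₁₂, e₁₃, e₁₅}
⟦left of e₁₂⟧ = {x : ⟨x, e₁₂⟩ ∈ ⟦left of⟧} = {e₃, e₅, e₈, e₉, e₁₁, e₁₄}
⟦plate⟧ = {e₀, e₃, e₅, e₆, e₇, e₈, e₉, e₁₀, e₁₁, e₁₂, e₁₄}
… ∩ ⟦that vanished⟧ = {e₀, e₃, e₅, e₆, e₇, e₈, e₉, e₁₀, e₁₁, e₁₂, e₁₄} ∩ {e₂, e₃, e₄, e₅, e₆, e₇, e₈, e₉, e₁₀, e₁₂, e₁₃, e₁₅} = {e₃, e₅, e₆, e₇, e₈, e₉, e₁₀, e₁₂}
… ∩ ⟦left of e₁₂⟧ = {e₃, e₅, e₆, e₇, e₈, e₉, e₁₀, e₁₂} ∩ {e₃, e₅, e₈, e₉, e₁₁, e₁₄} = {e₃, e₅, e₈, e₉}
… ∩ ⟦small⟧ = {e₃, e₅, e₈, e₉} ∩ {e₀, e₁, e₂, e₃, e₄, e₅, e₇, e₈, e₉, e₁₂, e₁₃} = {e₃, e₅, e₈, e₉}
⟦small plate that vanished left of e₁₂⟧ = {e₃, e₅, e₈, e₉}; e₁₂ ∉ this set.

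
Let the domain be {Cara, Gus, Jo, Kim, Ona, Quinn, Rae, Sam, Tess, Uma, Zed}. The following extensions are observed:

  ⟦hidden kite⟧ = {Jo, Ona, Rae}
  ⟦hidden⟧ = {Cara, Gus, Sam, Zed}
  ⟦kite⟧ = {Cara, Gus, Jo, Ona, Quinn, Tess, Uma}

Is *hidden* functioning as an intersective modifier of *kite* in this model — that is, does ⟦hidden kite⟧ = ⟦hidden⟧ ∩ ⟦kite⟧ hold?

no

⟦hidden⟧ ∩ ⟦kite⟧ = {Cara, Gus, Sam, Zed} ∩ {Cara, Gus, Jo, Ona, Quinn, Tess, Uma} = {Cara, Gus}
Observed ⟦hidden kite⟧ = {Jo, Ona, Rae}.
These differ, so the modifier is not intersective in this model.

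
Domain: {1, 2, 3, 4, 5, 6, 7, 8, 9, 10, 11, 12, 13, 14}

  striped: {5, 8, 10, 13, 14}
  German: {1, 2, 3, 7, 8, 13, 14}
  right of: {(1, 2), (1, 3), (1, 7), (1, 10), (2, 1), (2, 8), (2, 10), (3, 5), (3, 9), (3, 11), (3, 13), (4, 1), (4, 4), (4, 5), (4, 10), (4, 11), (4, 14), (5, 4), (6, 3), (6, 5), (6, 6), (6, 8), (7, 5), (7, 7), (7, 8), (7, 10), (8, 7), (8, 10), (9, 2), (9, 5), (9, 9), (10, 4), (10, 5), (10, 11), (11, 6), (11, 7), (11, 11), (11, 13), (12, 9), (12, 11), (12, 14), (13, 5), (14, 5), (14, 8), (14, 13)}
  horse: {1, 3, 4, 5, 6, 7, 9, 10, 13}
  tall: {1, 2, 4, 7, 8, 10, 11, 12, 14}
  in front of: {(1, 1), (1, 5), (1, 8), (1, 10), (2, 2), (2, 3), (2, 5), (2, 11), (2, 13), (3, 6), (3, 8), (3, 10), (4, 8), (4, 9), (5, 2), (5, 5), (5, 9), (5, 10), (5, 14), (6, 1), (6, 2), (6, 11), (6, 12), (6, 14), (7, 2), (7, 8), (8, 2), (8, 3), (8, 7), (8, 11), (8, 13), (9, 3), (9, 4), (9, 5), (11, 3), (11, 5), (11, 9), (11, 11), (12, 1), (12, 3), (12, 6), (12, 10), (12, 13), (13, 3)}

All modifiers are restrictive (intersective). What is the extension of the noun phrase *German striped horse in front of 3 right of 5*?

{13}

⟦in front of 3⟧ = {x : ⟨x, 3⟩ ∈ ⟦in front of⟧} = {2, 8, 9, 11, 12, 13}
⟦right of 5⟧ = {x : ⟨x, 5⟩ ∈ ⟦right of⟧} = {3, 4, 6, 7, 9, 10, 13, 14}
⟦horse⟧ = {1, 3, 4, 5, 6, 7, 9, 10, 13}
… ∩ ⟦in front of 3⟧ = {1, 3, 4, 5, 6, 7, 9, 10, 13} ∩ {2, 8, 9, 11, 12, 13} = {9, 13}
… ∩ ⟦right of 5⟧ = {9, 13} ∩ {3, 4, 6, 7, 9, 10, 13, 14} = {9, 13}
… ∩ ⟦German⟧ = {9, 13} ∩ {1, 2, 3, 7, 8, 13, 14} = {13}
… ∩ ⟦striped⟧ = {13} ∩ {5, 8, 10, 13, 14} = {13}
So ⟦German striped horse in front of 3 right of 5⟧ = {13}.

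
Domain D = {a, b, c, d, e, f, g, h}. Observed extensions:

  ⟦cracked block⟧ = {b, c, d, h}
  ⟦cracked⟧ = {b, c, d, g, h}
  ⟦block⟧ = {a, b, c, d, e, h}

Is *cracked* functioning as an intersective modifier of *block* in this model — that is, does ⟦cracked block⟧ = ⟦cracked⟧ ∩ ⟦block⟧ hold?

yes

⟦cracked⟧ ∩ ⟦block⟧ = {b, c, d, g, h} ∩ {a, b, c, d, e, h} = {b, c, d, h}
Observed ⟦cracked block⟧ = {b, c, d, h}.
These coincide, so the modifier is intersective here.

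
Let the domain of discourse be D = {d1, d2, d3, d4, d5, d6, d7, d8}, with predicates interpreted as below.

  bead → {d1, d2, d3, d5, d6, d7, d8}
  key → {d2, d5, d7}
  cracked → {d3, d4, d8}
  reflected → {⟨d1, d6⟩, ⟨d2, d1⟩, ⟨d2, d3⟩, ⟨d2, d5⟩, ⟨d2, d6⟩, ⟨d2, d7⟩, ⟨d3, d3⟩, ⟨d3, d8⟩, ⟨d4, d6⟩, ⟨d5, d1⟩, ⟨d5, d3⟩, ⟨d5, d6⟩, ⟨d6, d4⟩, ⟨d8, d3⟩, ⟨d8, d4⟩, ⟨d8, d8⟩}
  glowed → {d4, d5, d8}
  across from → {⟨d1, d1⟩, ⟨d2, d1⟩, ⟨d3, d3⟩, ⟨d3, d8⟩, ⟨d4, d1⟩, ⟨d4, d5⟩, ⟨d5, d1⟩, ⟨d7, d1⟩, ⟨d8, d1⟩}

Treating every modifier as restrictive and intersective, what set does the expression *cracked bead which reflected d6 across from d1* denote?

∅

⟦which reflected d6⟧ = {x : ⟨x, d6⟩ ∈ ⟦reflected⟧} = {d1, d2, d4, d5}
⟦across from d1⟧ = {x : ⟨x, d1⟩ ∈ ⟦across from⟧} = {d1, d2, d4, d5, d7, d8}
⟦bead⟧ = {d1, d2, d3, d5, d6, d7, d8}
… ∩ ⟦which reflected d6⟧ = {d1, d2, d3, d5, d6, d7, d8} ∩ {d1, d2, d4, d5} = {d1, d2, d5}
… ∩ ⟦across from d1⟧ = {d1, d2, d5} ∩ {d1, d2, d4, d5, d7, d8} = {d1, d2, d5}
… ∩ ⟦cracked⟧ = {d1, d2, d5} ∩ {d3, d4, d8} = ∅
So ⟦cracked bead which reflected d6 across from d1⟧ = ∅.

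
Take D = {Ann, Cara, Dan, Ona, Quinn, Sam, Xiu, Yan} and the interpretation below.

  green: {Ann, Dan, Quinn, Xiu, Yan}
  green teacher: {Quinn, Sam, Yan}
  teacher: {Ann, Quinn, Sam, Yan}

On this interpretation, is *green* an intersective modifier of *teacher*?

⟦green⟧ ∩ ⟦teacher⟧ = {Ann, Dan, Quinn, Xiu, Yan} ∩ {Ann, Quinn, Sam, Yan} = {Ann, Quinn, Yan}
Observed ⟦green teacher⟧ = {Quinn, Sam, Yan}.
These differ, so the modifier is not intersective in this model.

no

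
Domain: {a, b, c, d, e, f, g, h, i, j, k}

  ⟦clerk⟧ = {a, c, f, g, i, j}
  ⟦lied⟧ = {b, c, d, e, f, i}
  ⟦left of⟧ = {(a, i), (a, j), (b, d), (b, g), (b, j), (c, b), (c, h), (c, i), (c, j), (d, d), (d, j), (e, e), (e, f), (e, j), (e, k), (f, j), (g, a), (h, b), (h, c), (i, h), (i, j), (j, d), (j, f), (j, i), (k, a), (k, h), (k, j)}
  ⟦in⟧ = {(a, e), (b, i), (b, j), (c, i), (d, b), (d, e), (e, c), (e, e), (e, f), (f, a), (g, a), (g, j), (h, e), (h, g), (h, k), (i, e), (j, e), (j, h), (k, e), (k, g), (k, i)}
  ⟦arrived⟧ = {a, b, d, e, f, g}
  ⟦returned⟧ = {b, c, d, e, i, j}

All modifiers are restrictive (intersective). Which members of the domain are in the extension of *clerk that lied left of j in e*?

{i}

⟦that lied⟧ = ⟦lied⟧ = {b, c, d, e, f, i}
⟦left of j⟧ = {x : ⟨x, j⟩ ∈ ⟦left of⟧} = {a, b, c, d, e, f, i, k}
⟦in e⟧ = {x : ⟨x, e⟩ ∈ ⟦in⟧} = {a, d, e, h, i, j, k}
⟦clerk⟧ = {a, c, f, g, i, j}
… ∩ ⟦that lied⟧ = {a, c, f, g, i, j} ∩ {b, c, d, e, f, i} = {c, f, i}
… ∩ ⟦left of j⟧ = {c, f, i} ∩ {a, b, c, d, e, f, i, k} = {c, f, i}
… ∩ ⟦in e⟧ = {c, f, i} ∩ {a, d, e, h, i, j, k} = {i}
So ⟦clerk that lied left of j in e⟧ = {i}.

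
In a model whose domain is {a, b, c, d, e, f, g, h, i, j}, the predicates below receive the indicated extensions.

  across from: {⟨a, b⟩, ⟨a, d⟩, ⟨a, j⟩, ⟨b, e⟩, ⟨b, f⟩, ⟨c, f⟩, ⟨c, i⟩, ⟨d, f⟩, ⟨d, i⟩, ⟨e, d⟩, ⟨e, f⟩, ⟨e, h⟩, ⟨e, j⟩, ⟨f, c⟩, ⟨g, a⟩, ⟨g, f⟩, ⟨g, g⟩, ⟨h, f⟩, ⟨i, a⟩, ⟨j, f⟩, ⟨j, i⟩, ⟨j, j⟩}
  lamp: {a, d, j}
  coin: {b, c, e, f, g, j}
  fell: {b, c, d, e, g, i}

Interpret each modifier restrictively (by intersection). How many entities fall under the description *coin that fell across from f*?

4

⟦that fell⟧ = ⟦fell⟧ = {b, c, d, e, g, i}
⟦across from f⟧ = {x : ⟨x, f⟩ ∈ ⟦across from⟧} = {b, c, d, e, g, h, j}
⟦coin⟧ = {b, c, e, f, g, j}
… ∩ ⟦that fell⟧ = {b, c, e, f, g, j} ∩ {b, c, d, e, g, i} = {b, c, e, g}
… ∩ ⟦across from f⟧ = {b, c, e, g} ∩ {b, c, d, e, g, h, j} = {b, c, e, g}
⟦coin that fell across from f⟧ = {b, c, e, g}, so the cardinality is 4.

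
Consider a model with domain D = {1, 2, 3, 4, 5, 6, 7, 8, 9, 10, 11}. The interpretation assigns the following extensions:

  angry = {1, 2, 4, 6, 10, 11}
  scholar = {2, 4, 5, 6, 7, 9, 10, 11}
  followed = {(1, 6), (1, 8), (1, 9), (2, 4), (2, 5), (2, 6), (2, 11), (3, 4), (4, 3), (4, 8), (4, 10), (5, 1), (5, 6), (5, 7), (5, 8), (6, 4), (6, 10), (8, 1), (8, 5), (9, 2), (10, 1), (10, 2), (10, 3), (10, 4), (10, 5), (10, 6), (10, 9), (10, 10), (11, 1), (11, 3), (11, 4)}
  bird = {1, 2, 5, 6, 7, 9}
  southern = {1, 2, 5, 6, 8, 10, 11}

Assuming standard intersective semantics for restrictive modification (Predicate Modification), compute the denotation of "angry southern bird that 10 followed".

⟦that 10 followed⟧ = {x : ⟨10, x⟩ ∈ ⟦followed⟧} = {1, 2, 3, 4, 5, 6, 9, 10}
⟦bird⟧ = {1, 2, 5, 6, 7, 9}
… ∩ ⟦that 10 followed⟧ = {1, 2, 5, 6, 7, 9} ∩ {1, 2, 3, 4, 5, 6, 9, 10} = {1, 2, 5, 6, 9}
… ∩ ⟦angry⟧ = {1, 2, 5, 6, 9} ∩ {1, 2, 4, 6, 10, 11} = {1, 2, 6}
… ∩ ⟦southern⟧ = {1, 2, 6} ∩ {1, 2, 5, 6, 8, 10, 11} = {1, 2, 6}
So ⟦angry southern bird that 10 followed⟧ = {1, 2, 6}.

{1, 2, 6}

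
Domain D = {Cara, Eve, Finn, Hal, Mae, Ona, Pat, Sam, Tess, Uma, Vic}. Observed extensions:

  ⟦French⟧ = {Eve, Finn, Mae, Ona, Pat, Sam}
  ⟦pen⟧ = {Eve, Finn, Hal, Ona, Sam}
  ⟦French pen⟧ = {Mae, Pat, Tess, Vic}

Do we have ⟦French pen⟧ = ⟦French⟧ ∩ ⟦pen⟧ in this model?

⟦French⟧ ∩ ⟦pen⟧ = {Eve, Finn, Mae, Ona, Pat, Sam} ∩ {Eve, Finn, Hal, Ona, Sam} = {Eve, Finn, Ona, Sam}
Observed ⟦French pen⟧ = {Mae, Pat, Tess, Vic}.
These differ, so the modifier is not intersective in this model.

no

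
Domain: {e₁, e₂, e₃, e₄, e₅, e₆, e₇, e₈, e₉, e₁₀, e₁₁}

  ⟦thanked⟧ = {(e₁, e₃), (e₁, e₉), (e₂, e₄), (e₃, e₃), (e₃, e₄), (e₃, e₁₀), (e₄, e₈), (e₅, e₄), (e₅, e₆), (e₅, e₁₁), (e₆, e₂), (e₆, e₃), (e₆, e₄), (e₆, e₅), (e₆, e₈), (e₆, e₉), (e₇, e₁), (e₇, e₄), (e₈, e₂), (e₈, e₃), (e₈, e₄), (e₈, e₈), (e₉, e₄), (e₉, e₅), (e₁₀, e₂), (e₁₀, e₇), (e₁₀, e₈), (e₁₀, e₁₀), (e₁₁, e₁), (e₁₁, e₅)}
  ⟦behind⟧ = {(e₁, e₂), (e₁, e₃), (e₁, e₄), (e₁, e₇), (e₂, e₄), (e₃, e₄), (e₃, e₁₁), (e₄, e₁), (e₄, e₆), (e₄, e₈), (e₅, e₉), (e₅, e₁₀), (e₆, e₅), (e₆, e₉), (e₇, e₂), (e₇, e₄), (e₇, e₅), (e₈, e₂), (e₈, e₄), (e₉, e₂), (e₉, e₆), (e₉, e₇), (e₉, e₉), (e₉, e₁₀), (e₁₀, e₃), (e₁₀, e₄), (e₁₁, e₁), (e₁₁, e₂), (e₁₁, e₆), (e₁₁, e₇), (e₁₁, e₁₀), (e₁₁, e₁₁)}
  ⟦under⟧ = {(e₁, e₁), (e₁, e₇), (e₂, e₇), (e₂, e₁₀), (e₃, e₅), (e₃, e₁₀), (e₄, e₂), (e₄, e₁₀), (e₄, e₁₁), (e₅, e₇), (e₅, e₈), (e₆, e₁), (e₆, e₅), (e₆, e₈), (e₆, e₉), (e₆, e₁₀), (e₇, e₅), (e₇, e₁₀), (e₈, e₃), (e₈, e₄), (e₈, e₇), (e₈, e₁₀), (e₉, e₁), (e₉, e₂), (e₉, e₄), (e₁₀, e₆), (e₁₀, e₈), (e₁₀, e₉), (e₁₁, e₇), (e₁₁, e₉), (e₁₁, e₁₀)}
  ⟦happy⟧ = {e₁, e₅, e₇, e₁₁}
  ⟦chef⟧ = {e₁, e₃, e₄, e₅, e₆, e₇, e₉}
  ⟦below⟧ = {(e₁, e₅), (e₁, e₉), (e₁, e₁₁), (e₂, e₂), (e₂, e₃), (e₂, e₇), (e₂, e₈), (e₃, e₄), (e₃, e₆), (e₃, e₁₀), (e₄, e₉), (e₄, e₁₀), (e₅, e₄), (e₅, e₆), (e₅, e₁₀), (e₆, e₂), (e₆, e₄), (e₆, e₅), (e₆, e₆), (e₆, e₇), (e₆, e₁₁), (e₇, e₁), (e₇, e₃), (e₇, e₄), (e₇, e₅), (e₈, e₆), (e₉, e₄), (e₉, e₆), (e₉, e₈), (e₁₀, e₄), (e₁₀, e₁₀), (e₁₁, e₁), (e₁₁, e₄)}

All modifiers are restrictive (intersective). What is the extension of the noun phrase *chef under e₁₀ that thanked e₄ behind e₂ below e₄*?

{e₇}

⟦under e₁₀⟧ = {x : ⟨x, e₁₀⟩ ∈ ⟦under⟧} = {e₂, e₃, e₄, e₆, e₇, e₈, e₁₁}
⟦that thanked e₄⟧ = {x : ⟨x, e₄⟩ ∈ ⟦thanked⟧} = {e₂, e₃, e₅, e₆, e₇, e₈, e₉}
⟦behind e₂⟧ = {x : ⟨x, e₂⟩ ∈ ⟦behind⟧} = {e₁, e₇, e₈, e₉, e₁₁}
⟦below e₄⟧ = {x : ⟨x, e₄⟩ ∈ ⟦below⟧} = {e₃, e₅, e₆, e₇, e₉, e₁₀, e₁₁}
⟦chef⟧ = {e₁, e₃, e₄, e₅, e₆, e₇, e₉}
… ∩ ⟦under e₁₀⟧ = {e₁, e₃, e₄, e₅, e₆, e₇, e₉} ∩ {e₂, e₃, e₄, e₆, e₇, e₈, e₁₁} = {e₃, e₄, e₆, e₇}
… ∩ ⟦that thanked e₄⟧ = {e₃, e₄, e₆, e₇} ∩ {e₂, e₃, e₅, e₆, e₇, e₈, e₉} = {e₃, e₆, e₇}
… ∩ ⟦behind e₂⟧ = {e₃, e₆, e₇} ∩ {e₁, e₇, e₈, e₉, e₁₁} = {e₇}
… ∩ ⟦below e₄⟧ = {e₇} ∩ {e₃, e₅, e₆, e₇, e₉, e₁₀, e₁₁} = {e₇}
So ⟦chef under e₁₀ that thanked e₄ behind e₂ below e₄⟧ = {e₇}.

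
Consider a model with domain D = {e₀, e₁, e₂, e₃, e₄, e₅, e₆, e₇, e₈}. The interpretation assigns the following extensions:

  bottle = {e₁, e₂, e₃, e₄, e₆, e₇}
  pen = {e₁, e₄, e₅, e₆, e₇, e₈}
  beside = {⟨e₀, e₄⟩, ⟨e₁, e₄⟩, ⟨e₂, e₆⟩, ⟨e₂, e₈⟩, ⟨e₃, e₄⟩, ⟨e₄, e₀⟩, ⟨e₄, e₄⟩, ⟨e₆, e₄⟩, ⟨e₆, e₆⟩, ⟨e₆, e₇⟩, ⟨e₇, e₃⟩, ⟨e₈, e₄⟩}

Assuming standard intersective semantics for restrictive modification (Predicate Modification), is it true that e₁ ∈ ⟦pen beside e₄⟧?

yes

⟦beside e₄⟧ = {x : ⟨x, e₄⟩ ∈ ⟦beside⟧} = {e₀, e₁, e₃, e₄, e₆, e₈}
⟦pen⟧ = {e₁, e₄, e₅, e₆, e₇, e₈}
… ∩ ⟦beside e₄⟧ = {e₁, e₄, e₅, e₆, e₇, e₈} ∩ {e₀, e₁, e₃, e₄, e₆, e₈} = {e₁, e₄, e₆, e₈}
⟦pen beside e₄⟧ = {e₁, e₄, e₆, e₈}; e₁ ∈ this set.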